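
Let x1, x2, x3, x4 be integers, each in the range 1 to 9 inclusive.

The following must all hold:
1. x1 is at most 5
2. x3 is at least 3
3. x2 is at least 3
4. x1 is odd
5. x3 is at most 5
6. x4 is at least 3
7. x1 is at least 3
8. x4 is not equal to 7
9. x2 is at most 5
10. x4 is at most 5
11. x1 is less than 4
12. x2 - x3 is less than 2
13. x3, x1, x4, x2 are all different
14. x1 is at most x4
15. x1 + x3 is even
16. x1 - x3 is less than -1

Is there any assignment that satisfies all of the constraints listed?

Constraints 1, 2, 3, 5, 6, 7, 9, and 10 confine each of x3, x1, x4, x2 to the 3 values {3, …, 5}.
Constraint 13 requires all 4 of them to be distinct, but only 3 values are available — impossible by the pigeonhole principle.

Unsatisfiable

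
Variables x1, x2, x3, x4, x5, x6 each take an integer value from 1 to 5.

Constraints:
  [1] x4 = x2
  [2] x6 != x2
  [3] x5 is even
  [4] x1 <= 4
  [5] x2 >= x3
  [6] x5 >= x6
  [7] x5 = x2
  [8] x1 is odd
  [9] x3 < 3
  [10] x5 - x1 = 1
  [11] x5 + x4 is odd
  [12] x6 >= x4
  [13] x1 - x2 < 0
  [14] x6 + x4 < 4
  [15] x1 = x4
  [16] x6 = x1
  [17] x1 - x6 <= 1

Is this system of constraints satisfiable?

From constraints 1, 15, and 16, x6 = x1 = x4 = x2, so x6 = x2. But constraint 2 says x6 ≠ x2. Contradiction.

Unsatisfiable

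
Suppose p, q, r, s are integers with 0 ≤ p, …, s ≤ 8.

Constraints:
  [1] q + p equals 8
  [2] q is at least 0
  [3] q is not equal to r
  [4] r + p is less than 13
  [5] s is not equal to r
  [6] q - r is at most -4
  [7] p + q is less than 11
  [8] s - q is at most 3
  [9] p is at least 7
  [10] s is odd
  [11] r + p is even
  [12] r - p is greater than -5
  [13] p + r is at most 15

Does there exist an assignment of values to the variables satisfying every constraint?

Satisfiable

The assignment p = 7, q = 1, r = 5, s = 1 works:
  constraint 1 holds since q + p = 8.
  constraint 4 holds since r + p = 12.
  constraint 6 holds since q - r = -4.
The rest check out directly.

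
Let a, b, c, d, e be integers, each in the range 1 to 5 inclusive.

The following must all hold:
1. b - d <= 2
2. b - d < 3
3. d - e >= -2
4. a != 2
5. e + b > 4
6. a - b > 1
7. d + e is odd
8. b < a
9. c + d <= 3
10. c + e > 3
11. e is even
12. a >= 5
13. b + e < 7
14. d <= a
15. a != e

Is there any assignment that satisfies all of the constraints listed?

Satisfiable

One satisfying assignment is a = 5, b = 3, c = 2, d = 1, e = 2.
For the less obvious constraints — constraint 1: b - d = 2; constraint 2: b - d = 2; constraint 3: d - e = -1 — and the others hold by inspection.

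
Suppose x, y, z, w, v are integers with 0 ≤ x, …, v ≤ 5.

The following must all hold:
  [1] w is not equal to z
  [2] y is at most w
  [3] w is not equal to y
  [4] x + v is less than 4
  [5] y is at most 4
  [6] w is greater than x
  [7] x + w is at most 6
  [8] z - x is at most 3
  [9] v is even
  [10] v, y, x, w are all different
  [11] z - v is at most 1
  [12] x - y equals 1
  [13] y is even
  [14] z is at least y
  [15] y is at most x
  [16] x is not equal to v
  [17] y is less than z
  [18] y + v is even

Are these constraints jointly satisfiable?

Satisfiable

Take x = 1, y = 0, z = 1, w = 5, v = 2. Then constraint 4: x + v = 3; constraint 7: x + w = 6; constraint 8: z - x = 0, and every other listed constraint is also met.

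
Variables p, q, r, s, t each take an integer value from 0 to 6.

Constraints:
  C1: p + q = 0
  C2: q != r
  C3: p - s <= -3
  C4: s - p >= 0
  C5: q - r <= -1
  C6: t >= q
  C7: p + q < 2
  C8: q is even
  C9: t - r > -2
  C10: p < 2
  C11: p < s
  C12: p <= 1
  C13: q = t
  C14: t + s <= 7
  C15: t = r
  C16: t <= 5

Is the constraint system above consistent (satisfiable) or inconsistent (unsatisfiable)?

Unsatisfiable

From constraints 13 and 15, q = t = r, so q = r. But constraint 2 says q ≠ r. Contradiction.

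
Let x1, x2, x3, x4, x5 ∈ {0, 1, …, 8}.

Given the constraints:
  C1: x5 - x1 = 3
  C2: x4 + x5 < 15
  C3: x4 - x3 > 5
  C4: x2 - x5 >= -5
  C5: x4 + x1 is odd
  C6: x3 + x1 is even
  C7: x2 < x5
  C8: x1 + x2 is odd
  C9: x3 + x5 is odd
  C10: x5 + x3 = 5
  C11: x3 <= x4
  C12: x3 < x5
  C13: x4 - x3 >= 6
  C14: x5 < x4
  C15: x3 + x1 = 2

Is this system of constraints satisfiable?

Satisfiable

One satisfying assignment is x1 = 1, x2 = 0, x3 = 1, x4 = 8, x5 = 4.
For the less obvious constraints — constraint 1: x5 - x1 = 3; constraint 2: x4 + x5 = 12; constraint 3: x4 - x3 = 7 — and the others hold by inspection.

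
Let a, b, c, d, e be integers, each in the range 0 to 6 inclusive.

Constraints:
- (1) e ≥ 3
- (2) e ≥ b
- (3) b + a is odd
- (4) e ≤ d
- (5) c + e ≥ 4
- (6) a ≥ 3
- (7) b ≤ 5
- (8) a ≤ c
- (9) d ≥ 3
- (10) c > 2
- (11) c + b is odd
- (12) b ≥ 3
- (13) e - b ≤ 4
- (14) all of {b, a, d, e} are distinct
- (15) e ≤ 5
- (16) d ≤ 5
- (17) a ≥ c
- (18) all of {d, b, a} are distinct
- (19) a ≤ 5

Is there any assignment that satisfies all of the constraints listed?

Unsatisfiable

Constraints 1, 6, 7, 9, 12, 15, 16, and 19 confine each of b, a, d, e to the 3 values {3, …, 5}.
Constraint 14 requires all 4 of them to be distinct, but only 3 values are available — impossible by the pigeonhole principle.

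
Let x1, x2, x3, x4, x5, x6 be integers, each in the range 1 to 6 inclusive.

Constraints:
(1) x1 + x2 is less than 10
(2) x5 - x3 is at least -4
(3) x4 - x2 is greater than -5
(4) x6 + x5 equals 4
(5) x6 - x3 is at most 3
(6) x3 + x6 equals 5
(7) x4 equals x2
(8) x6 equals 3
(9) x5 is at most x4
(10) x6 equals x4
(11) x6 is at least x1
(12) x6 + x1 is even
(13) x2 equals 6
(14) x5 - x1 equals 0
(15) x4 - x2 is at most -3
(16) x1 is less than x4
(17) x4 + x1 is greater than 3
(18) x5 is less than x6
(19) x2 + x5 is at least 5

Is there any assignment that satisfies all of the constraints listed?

Unsatisfiable

Constraint 8 fixes x6 = 3 and constraint 13 fixes x2 = 6. Constraints 7 and 10 give x6 = x4 = x2, so x6 = x2. But 3 ≠ 6 — contradiction.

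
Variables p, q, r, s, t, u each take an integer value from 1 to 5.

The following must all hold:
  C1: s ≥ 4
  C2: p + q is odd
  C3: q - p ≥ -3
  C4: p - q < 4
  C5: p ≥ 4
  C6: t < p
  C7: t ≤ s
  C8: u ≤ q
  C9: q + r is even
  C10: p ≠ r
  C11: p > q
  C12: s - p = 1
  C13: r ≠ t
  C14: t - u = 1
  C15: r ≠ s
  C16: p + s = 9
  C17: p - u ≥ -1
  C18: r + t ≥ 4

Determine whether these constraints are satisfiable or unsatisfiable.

Setting (p, q, r, s, t, u) = (4, 3, 1, 5, 3, 2) satisfies everything: constraint 3: q - p = -1; constraint 4: p - q = 1; constraint 12: s - p = 1, and the others follow.

Satisfiable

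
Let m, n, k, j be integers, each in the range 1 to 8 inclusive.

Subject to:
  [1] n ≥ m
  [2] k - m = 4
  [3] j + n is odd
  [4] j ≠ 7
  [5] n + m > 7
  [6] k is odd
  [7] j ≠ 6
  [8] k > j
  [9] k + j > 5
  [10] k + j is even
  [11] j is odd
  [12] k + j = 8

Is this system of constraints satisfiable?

Satisfiable

The assignment m = 1, n = 8, k = 5, j = 3 works:
  constraint 2 holds since k - m = 4.
  constraint 5 holds since n + m = 9.
The rest check out directly.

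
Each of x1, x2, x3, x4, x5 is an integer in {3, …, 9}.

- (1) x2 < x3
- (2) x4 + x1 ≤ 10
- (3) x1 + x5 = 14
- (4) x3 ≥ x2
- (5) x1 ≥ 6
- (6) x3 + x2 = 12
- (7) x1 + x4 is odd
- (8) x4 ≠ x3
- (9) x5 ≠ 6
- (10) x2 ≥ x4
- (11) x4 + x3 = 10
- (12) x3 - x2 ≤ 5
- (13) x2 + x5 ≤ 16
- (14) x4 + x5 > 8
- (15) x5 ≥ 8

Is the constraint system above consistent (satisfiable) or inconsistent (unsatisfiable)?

The assignment x1 = 6, x2 = 5, x3 = 7, x4 = 3, x5 = 8 works:
  constraint 2 holds since x4 + x1 = 9.
  constraint 3 holds since x1 + x5 = 14.
The rest check out directly.

Satisfiable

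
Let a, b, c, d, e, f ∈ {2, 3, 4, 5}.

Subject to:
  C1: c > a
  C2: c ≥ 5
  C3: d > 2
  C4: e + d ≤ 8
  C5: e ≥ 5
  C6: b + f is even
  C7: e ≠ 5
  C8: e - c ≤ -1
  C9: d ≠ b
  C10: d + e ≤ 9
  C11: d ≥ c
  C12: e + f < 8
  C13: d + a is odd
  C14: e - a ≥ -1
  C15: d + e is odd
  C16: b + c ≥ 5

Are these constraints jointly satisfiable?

Unsatisfiable

From constraint 5: e ≥ 5. From constraints 2 and 11: d ≥ c ≥ 5. Hence e + d ≥ 10. But constraint 4 requires e + d ≤ 8, and 8 < 10. Contradiction.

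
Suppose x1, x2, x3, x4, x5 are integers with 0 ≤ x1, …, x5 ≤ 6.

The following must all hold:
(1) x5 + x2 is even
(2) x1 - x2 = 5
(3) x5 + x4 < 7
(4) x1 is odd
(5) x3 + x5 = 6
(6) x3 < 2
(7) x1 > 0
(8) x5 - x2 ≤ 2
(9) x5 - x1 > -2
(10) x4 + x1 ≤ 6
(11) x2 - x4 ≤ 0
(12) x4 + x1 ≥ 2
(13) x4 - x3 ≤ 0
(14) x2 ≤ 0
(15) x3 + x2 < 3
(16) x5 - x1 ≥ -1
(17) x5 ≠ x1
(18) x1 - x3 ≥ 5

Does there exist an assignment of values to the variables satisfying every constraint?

Constraints 8, 11, 13, 16, and 18 give x1 − x3 ≥ 5, x3 − x4 ≥ 0, x4 − x2 ≥ 0, x2 − x5 ≥ -2, x5 − x1 ≥ -1.
Adding all 5 inequalities: the left sides telescope to 0, and the right sides sum to 5 + 0 + 0 + (-2) + (-1) = 2. So 0 ≥ 2, which is false.

Unsatisfiable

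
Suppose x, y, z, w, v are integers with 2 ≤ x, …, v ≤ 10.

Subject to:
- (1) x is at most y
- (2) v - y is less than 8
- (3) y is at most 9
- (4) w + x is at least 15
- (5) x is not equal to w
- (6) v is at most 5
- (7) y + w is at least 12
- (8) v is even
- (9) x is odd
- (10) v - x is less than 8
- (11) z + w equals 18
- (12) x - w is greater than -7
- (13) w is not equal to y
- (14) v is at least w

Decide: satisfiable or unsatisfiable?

From constraints 6 and 14: w ≤ v ≤ 5. From constraints 1 and 3: x ≤ y ≤ 9. Hence w + x ≤ 14. But constraint 4 requires w + x ≥ 15, and 15 > 14. Contradiction.

Unsatisfiable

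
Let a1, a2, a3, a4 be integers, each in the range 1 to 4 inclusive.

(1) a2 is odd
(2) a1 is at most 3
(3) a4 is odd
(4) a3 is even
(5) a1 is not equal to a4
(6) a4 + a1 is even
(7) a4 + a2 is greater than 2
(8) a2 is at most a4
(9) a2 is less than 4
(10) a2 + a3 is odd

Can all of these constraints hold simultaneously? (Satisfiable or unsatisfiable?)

Take a1 = 1, a2 = 1, a3 = 4, a4 = 3. Then constraint 1: a2 = 1 is odd; constraint 7: a4 + a2 = 4, and every other listed constraint is also met.

Satisfiable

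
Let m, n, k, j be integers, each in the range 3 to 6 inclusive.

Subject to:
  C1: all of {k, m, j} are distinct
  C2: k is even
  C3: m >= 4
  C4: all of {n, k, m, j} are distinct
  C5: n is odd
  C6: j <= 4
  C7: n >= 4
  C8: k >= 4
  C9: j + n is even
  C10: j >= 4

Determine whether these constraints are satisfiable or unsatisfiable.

Constraints 3, 7, 8, and 10 confine each of n, k, m, j to the 3 values {4, …, 6} (the domain already gives each ≤ 6).
Constraint 4 requires all 4 of them to be distinct, but only 3 values are available — impossible by the pigeonhole principle.

Unsatisfiable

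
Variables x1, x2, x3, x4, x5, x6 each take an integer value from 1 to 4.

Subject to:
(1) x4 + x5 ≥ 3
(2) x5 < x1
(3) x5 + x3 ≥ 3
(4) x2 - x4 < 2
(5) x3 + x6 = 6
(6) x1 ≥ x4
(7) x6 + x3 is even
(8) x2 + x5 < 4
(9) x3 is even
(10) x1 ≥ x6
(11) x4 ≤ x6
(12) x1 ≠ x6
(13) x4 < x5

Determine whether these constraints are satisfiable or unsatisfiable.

Satisfiable

One satisfying assignment is x1 = 4, x2 = 1, x3 = 4, x4 = 1, x5 = 2, x6 = 2.
For the less obvious constraints — constraint 1: x4 + x5 = 3; constraint 3: x5 + x3 = 6 — and the others hold by inspection.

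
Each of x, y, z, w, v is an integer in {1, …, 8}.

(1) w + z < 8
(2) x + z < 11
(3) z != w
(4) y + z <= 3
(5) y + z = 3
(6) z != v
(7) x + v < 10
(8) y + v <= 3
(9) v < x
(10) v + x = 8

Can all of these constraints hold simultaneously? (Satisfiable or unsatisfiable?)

Satisfiable

Setting (x, y, z, w, v) = (7, 1, 2, 3, 1) satisfies everything: constraint 1: w + z = 5; constraint 2: x + z = 9; constraint 4: y + z = 3, and the others follow.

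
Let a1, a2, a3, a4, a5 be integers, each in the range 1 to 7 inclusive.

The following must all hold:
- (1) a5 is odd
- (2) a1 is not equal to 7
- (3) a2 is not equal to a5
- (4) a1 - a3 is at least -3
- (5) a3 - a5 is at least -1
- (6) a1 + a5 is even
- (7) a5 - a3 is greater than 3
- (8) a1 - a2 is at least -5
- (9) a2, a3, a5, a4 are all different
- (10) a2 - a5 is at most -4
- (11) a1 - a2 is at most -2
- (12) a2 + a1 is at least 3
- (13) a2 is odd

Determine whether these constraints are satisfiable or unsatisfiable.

Unsatisfiable

Constraints 4, 5, 10, and 11 give a2 − a1 ≥ 2, a1 − a3 ≥ -3, a3 − a5 ≥ -1, a5 − a2 ≥ 4.
Adding all 4 inequalities: the left sides telescope to 0, and the right sides sum to 2 + (-3) + (-1) + 4 = 2. So 0 ≥ 2, which is false.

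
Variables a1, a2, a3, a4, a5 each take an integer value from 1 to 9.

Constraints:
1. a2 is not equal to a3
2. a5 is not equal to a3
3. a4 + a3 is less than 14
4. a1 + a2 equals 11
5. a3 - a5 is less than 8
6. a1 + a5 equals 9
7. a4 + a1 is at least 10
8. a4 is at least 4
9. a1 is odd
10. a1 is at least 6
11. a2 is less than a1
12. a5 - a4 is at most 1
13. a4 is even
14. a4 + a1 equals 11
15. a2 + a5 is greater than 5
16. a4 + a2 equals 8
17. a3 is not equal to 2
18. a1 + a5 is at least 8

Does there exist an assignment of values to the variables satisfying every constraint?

Satisfiable

Try a1 = 7, a2 = 4, a3 = 9, a4 = 4, a5 = 2.
Check constraint 3: a4 + a3 = 13; constraint 4: a1 + a2 = 11; constraint 5: a3 - a5 = 7. The remaining constraints are straightforward to verify.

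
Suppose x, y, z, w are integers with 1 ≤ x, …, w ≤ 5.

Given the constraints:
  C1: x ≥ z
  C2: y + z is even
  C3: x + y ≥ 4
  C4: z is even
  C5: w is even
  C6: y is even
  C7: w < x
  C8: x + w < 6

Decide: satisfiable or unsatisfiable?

One satisfying assignment is x = 3, y = 2, z = 2, w = 2.
For the less obvious constraints — constraint 2: y + z = 4 is even; constraint 3: x + y = 5; constraint 8: x + w = 5 — and the others hold by inspection.

Satisfiable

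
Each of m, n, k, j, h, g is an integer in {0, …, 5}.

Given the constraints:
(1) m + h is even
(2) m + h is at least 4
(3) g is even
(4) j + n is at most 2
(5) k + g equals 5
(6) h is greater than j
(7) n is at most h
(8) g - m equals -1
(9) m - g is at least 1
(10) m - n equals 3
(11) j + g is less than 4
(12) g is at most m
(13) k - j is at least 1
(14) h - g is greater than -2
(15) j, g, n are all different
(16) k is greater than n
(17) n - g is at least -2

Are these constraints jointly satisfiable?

Satisfiable

Try m = 3, n = 0, k = 3, j = 1, h = 3, g = 2.
Check constraint 2: m + h = 6; constraint 4: j + n = 1; constraint 5: k + g = 5. The remaining constraints are straightforward to verify.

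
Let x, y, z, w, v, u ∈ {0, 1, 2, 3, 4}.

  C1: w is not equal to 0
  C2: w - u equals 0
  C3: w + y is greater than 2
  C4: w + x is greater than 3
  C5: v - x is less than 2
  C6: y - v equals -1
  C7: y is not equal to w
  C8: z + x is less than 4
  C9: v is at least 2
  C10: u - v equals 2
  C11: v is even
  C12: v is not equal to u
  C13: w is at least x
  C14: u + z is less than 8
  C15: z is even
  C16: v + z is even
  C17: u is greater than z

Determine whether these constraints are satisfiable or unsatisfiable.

Satisfiable

Try x = 1, y = 1, z = 2, w = 4, v = 2, u = 4.
Check constraint 2: w - u = 0; constraint 3: w + y = 5. The remaining constraints are straightforward to verify.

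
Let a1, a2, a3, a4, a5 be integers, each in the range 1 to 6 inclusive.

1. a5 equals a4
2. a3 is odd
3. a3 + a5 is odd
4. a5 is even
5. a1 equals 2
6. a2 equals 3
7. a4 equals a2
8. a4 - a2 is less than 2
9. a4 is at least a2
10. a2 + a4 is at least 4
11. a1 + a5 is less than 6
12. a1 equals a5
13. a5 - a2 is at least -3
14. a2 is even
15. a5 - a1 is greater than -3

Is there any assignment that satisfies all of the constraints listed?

Unsatisfiable

Constraint 5 fixes a1 = 2 and constraint 6 fixes a2 = 3. Constraints 1, 7, and 12 give a1 = a5 = a4 = a2, so a1 = a2. But 2 ≠ 3 — contradiction.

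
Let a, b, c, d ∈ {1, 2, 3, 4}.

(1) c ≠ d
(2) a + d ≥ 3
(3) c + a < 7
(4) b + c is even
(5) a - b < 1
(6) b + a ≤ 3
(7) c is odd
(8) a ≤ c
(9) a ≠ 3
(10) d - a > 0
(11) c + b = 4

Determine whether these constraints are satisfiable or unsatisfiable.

Satisfiable

Take a = 1, b = 1, c = 3, d = 4. Then constraint 2: a + d = 5; constraint 3: c + a = 4, and every other listed constraint is also met.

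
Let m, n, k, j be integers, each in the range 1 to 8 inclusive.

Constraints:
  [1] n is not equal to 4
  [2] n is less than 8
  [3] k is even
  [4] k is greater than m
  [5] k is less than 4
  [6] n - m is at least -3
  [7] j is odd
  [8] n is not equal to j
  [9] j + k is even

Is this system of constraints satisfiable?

Constraint 7 makes j odd and constraint 3 makes k even, so j + k must be odd. Constraint 9 says j + k is even — contradiction.

Unsatisfiable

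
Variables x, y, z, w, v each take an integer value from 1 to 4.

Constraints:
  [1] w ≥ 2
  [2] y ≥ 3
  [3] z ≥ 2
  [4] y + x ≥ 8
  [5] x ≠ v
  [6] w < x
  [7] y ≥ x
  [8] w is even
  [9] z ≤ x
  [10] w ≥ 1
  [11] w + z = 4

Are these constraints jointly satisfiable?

Satisfiable

Try x = 4, y = 4, z = 2, w = 2, v = 3.
Check constraint 4: y + x = 8; constraint 8: w = 2 is even; constraint 11: w + z = 4. The remaining constraints are straightforward to verify.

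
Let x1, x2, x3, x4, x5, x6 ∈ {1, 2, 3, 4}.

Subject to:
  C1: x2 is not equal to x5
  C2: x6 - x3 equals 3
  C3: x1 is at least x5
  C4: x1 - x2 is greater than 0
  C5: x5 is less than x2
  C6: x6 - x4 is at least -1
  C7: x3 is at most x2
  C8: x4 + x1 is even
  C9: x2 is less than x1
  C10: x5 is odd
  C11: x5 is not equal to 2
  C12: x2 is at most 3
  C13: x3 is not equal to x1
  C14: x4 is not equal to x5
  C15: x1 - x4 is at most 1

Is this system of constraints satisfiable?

Take x1 = 4, x2 = 3, x3 = 1, x4 = 4, x5 = 1, x6 = 4. Then constraint 2: x6 - x3 = 3; constraint 4: x1 - x2 = 1; constraint 6: x6 - x4 = 0, and every other listed constraint is also met.

Satisfiable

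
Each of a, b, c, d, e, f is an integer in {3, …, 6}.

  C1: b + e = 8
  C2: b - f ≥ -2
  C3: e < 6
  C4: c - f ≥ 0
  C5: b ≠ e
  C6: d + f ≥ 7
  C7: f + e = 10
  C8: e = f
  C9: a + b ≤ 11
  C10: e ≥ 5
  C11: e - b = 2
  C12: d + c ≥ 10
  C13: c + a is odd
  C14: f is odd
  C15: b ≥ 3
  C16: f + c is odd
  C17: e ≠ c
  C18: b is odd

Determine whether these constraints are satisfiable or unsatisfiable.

Satisfiable

Take a = 5, b = 3, c = 6, d = 5, e = 5, f = 5. Then constraint 1: b + e = 8; constraint 2: b - f = -2, and every other listed constraint is also met.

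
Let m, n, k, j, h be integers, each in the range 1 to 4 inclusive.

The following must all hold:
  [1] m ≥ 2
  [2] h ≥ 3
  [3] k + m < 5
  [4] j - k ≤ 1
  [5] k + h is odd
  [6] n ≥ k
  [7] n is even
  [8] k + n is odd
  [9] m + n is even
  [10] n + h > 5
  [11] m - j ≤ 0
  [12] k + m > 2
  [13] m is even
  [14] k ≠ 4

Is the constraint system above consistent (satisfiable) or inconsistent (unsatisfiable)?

Try m = 2, n = 2, k = 1, j = 2, h = 4.
Check constraint 3: k + m = 3; constraint 4: j - k = 1. The remaining constraints are straightforward to verify.

Satisfiable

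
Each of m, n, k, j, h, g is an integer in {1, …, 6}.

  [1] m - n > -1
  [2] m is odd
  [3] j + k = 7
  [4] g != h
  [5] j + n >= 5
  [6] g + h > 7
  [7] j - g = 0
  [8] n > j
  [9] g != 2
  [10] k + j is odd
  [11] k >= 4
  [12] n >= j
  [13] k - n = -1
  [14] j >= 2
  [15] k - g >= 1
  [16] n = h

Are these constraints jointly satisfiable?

Satisfiable

The assignment m = 5, n = 5, k = 4, j = 3, h = 5, g = 3 works:
  constraint 1 holds since m - n = 0.
  constraint 3 holds since j + k = 7.
  constraint 5 holds since j + n = 8.
The rest check out directly.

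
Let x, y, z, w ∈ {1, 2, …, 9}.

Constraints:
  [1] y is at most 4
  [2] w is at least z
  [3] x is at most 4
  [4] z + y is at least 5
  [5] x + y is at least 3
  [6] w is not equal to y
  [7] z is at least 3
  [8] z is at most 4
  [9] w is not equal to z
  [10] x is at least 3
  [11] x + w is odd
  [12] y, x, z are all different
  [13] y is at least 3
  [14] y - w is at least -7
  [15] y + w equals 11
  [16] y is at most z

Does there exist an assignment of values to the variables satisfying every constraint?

Constraints 1, 3, 7, 8, 10, and 13 confine each of y, x, z to the 2 values {3, 4}.
Constraint 12 requires all 3 of them to be distinct, but only 2 values are available — impossible by the pigeonhole principle.

Unsatisfiable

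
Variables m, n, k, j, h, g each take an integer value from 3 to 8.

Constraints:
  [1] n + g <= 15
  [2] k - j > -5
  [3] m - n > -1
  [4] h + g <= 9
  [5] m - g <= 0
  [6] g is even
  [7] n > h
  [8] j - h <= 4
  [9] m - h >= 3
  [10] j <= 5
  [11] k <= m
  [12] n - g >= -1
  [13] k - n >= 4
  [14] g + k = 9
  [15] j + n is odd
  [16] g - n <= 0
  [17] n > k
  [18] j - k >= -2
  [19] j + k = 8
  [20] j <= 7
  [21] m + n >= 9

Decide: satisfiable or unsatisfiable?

Constraints 5, 8, 9, 13, 16, and 18 give g − m ≥ 0, m − h ≥ 3, h − j ≥ -4, j − k ≥ -2, k − n ≥ 4, n − g ≥ 0.
Adding all 6 inequalities: the left sides telescope to 0, and the right sides sum to 0 + 3 + (-4) + (-2) + 4 + 0 = 1. So 0 ≥ 1, which is false.

Unsatisfiable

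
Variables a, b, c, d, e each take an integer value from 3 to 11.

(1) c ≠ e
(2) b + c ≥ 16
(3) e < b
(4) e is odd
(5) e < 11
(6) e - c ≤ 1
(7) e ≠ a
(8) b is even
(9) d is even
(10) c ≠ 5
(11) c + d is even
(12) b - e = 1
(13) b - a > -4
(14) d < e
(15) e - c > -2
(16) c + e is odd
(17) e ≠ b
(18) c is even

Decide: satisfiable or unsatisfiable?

Satisfiable

One satisfying assignment is a = 11, b = 10, c = 8, d = 6, e = 9.
For the less obvious constraints — constraint 2: b + c = 18; constraint 6: e - c = 1; constraint 12: b - e = 1 — and the others hold by inspection.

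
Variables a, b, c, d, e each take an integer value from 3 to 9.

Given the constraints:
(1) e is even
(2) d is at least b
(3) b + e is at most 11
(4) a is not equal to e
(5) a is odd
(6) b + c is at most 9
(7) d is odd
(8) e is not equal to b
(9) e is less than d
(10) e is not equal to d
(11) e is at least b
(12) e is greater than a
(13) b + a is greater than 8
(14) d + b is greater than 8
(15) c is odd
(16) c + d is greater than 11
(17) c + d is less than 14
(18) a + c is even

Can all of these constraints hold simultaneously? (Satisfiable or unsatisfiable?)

Setting (a, b, c, d, e) = (5, 4, 5, 7, 6) satisfies everything: constraint 3: b + e = 10; constraint 6: b + c = 9; constraint 13: b + a = 9, and the others follow.

Satisfiable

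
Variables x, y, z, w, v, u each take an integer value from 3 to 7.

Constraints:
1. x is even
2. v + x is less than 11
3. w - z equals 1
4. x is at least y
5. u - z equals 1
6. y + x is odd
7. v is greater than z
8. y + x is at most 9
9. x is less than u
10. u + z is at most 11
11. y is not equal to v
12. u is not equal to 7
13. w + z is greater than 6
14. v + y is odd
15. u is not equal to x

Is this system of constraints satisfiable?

The assignment x = 4, y = 3, z = 4, w = 5, v = 6, u = 5 works:
  constraint 2 holds since v + x = 10.
  constraint 3 holds since w - z = 1.
The rest check out directly.

Satisfiable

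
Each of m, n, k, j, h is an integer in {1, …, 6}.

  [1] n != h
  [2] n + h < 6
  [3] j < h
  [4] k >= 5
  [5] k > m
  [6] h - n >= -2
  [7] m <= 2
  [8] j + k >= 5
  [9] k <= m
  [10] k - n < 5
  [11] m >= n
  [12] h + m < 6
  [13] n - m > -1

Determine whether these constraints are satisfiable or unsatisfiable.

Unsatisfiable

From constraint 4: k ≥ 5. From constraints 7 and 9: k ≤ m and m ≤ 2, so k ≤ 2. But 2 < 5, so no value of k works.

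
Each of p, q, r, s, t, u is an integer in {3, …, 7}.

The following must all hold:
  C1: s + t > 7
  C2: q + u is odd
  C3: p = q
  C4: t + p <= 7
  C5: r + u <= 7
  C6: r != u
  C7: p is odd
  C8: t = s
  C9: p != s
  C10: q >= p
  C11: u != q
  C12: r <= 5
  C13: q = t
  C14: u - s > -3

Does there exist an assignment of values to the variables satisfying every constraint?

From constraints 3, 8, and 13, p = q = t = s, so p = s. But constraint 9 says p ≠ s. Contradiction.

Unsatisfiable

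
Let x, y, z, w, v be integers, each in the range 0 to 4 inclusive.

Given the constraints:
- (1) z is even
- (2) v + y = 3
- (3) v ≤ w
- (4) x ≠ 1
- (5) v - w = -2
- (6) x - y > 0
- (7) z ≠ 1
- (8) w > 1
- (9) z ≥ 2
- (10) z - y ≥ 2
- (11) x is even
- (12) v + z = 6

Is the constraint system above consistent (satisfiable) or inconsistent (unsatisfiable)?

Satisfiable

The assignment x = 2, y = 1, z = 4, w = 4, v = 2 works:
  constraint 2 holds since v + y = 3.
  constraint 5 holds since v - w = -2.
The rest check out directly.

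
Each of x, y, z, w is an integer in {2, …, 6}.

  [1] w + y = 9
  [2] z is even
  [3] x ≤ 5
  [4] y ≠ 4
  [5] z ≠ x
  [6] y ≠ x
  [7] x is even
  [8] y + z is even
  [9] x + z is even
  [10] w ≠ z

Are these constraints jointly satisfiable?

Satisfiable

One satisfying assignment is x = 2, y = 6, z = 6, w = 3.
For the less obvious constraints — constraint 1: w + y = 9; constraint 2: z = 6 is even — and the others hold by inspection.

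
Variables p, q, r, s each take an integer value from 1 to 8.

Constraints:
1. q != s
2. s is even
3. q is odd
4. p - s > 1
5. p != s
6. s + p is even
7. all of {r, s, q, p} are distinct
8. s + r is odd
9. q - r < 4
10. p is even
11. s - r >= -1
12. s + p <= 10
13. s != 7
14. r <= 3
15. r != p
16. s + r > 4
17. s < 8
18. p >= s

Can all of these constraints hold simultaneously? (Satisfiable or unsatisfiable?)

Satisfiable

Try p = 6, q = 5, r = 3, s = 2.
Check constraint 4: p - s = 4; constraint 9: q - r = 2. The remaining constraints are straightforward to verify.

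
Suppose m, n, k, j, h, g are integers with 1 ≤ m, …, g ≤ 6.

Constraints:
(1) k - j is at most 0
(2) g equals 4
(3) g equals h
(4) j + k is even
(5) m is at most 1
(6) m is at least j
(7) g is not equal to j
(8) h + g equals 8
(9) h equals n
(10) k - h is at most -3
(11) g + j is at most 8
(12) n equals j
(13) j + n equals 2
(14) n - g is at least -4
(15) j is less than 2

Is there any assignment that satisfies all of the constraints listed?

From constraints 3, 9, and 12, g = h = n = j, so g = j. But constraint 7 says g ≠ j. Contradiction.

Unsatisfiable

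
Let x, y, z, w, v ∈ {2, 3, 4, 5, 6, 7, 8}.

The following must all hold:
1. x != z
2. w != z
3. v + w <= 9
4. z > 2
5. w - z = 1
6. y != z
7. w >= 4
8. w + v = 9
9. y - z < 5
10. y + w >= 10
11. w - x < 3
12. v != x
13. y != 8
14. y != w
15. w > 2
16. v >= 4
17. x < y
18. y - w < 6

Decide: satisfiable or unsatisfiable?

Take x = 4, y = 7, z = 3, w = 4, v = 5. Then constraint 3: v + w = 9; constraint 5: w - z = 1; constraint 8: w + v = 9, and every other listed constraint is also met.

Satisfiable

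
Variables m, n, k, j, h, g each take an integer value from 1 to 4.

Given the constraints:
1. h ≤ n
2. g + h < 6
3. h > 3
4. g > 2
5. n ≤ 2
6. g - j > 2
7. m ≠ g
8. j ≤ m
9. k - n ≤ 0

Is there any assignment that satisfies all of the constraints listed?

From constraint 3: h ≥ 4. From constraints 1 and 5: h ≤ n and n ≤ 2, so h ≤ 2. But 2 < 4, so no value of h works.

Unsatisfiable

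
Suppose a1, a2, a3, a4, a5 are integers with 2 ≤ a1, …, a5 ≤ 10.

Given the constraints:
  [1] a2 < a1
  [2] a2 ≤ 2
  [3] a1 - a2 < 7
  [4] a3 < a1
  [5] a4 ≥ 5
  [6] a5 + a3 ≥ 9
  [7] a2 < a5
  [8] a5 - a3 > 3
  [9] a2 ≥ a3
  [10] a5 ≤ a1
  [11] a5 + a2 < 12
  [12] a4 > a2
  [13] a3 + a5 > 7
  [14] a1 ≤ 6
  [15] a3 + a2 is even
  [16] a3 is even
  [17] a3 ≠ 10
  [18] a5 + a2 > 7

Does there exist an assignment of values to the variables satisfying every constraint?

From constraints 10 and 14: a5 ≤ a1 ≤ 6. From constraints 2 and 9: a3 ≤ a2 ≤ 2. Hence a5 + a3 ≤ 8. But constraint 6 requires a5 + a3 ≥ 9, and 9 > 8. Contradiction.

Unsatisfiable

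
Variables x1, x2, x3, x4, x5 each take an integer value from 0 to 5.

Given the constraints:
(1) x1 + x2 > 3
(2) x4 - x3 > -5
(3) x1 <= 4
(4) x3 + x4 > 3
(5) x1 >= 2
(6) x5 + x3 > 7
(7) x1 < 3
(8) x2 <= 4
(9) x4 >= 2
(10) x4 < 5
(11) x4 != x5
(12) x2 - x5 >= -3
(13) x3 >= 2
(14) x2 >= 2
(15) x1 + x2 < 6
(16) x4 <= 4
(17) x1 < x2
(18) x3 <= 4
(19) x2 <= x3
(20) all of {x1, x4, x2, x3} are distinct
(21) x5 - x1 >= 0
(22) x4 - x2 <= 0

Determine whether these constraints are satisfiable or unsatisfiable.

Unsatisfiable

Constraints 3, 5, 8, 9, 13, 14, 16, and 18 confine each of x1, x4, x2, x3 to the 3 values {2, …, 4}.
Constraint 20 requires all 4 of them to be distinct, but only 3 values are available — impossible by the pigeonhole principle.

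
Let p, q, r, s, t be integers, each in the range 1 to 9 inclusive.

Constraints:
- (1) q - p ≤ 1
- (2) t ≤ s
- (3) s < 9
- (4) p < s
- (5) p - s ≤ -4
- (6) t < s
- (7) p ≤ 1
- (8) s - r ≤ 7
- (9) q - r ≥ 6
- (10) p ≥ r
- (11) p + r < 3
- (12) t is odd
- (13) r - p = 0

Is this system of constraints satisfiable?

Constraints 1, 5, 8, and 9 give r − s ≥ -7, s − p ≥ 4, p − q ≥ -1, q − r ≥ 6.
Adding all 4 inequalities: the left sides telescope to 0, and the right sides sum to (-7) + 4 + (-1) + 6 = 2. So 0 ≥ 2, which is false.

Unsatisfiable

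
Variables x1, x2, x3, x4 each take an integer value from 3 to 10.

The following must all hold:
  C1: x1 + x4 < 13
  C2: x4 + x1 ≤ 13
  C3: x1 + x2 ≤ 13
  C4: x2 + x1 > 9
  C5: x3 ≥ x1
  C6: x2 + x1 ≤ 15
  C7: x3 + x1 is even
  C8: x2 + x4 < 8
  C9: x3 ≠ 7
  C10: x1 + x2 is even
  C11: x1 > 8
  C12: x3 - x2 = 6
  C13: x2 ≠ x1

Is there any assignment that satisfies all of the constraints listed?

Satisfiable

Try x1 = 9, x2 = 3, x3 = 9, x4 = 3.
Check constraint 1: x1 + x4 = 12; constraint 2: x4 + x1 = 12; constraint 3: x1 + x2 = 12. The remaining constraints are straightforward to verify.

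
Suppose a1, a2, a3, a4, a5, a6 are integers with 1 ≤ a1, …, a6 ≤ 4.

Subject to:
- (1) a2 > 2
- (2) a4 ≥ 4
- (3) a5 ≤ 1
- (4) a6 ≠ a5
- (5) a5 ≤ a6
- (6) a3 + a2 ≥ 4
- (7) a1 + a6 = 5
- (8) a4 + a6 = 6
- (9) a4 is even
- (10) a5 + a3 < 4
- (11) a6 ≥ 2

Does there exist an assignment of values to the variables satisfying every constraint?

Satisfiable

Setting (a1, a2, a3, a4, a5, a6) = (3, 4, 2, 4, 1, 2) satisfies everything: constraint 6: a3 + a2 = 6; constraint 7: a1 + a6 = 5; constraint 8: a4 + a6 = 6, and the others follow.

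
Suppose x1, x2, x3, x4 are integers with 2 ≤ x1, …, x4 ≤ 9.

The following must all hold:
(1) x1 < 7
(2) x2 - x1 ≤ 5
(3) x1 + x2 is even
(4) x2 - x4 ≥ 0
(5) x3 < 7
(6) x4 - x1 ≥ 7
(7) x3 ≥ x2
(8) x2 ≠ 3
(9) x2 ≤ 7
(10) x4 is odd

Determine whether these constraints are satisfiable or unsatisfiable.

Constraints 2, 4, and 6 give x1 − x2 ≥ -5, x2 − x4 ≥ 0, x4 − x1 ≥ 7.
Adding all 3 inequalities: the left sides telescope to 0, and the right sides sum to (-5) + 0 + 7 = 2. So 0 ≥ 2, which is false.

Unsatisfiable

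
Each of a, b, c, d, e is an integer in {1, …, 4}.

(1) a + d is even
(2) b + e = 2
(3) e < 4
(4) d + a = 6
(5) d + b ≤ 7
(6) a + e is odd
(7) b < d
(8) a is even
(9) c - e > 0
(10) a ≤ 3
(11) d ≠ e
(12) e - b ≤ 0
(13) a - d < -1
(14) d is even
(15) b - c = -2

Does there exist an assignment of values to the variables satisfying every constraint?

Satisfiable

Setting (a, b, c, d, e) = (2, 1, 3, 4, 1) satisfies everything: constraint 2: b + e = 2; constraint 4: d + a = 6; constraint 5: d + b = 5, and the others follow.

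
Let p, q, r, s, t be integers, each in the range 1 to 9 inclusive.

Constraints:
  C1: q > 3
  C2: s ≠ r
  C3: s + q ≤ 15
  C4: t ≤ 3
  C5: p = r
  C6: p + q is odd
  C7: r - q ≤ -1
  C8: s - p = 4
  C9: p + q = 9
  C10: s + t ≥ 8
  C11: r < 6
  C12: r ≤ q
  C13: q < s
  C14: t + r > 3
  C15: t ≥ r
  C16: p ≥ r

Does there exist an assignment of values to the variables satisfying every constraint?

Satisfiable

One satisfying assignment is p = 3, q = 6, r = 3, s = 7, t = 3.
For the less obvious constraints — constraint 3: s + q = 13; constraint 7: r - q = -3 — and the others hold by inspection.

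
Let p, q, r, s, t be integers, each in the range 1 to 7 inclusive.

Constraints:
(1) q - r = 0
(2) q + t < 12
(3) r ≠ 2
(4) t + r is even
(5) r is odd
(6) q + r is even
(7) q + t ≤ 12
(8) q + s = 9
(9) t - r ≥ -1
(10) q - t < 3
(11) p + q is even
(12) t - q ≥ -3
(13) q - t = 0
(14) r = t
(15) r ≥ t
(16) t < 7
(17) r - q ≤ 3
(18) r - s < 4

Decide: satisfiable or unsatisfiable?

Satisfiable

Try p = 3, q = 5, r = 5, s = 4, t = 5.
Check constraint 1: q - r = 0; constraint 2: q + t = 10; constraint 7: q + t = 10. The remaining constraints are straightforward to verify.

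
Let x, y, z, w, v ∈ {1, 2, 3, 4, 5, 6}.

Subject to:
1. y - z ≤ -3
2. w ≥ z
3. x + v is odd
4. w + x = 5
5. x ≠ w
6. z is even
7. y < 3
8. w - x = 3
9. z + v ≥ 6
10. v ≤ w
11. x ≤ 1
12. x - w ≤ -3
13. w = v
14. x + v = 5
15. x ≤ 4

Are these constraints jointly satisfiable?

Satisfiable

Take x = 1, y = 1, z = 4, w = 4, v = 4. Then constraint 1: y - z = -3; constraint 4: w + x = 5, and every other listed constraint is also met.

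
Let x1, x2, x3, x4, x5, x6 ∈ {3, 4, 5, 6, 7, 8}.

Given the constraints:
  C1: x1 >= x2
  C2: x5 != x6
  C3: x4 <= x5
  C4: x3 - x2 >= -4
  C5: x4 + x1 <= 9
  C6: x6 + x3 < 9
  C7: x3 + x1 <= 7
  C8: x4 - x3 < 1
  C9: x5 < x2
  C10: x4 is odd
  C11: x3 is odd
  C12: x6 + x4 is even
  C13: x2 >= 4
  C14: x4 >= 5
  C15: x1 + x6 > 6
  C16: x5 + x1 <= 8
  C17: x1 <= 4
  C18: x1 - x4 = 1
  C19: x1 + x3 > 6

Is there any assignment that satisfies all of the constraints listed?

Unsatisfiable

From constraints 3 and 14: x5 ≥ x4 ≥ 5. From constraints 1 and 13: x1 ≥ x2 ≥ 4. Hence x5 + x1 ≥ 9. But constraint 16 requires x5 + x1 ≤ 8, and 8 < 9. Contradiction.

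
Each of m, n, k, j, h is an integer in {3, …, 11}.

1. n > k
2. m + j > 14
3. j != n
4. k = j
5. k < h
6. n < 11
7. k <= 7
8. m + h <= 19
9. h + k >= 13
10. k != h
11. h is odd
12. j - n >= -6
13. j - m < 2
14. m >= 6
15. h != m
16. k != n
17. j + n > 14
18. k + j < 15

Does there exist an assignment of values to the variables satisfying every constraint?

Take m = 8, n = 10, k = 7, j = 7, h = 9. Then constraint 2: m + j = 15; constraint 8: m + h = 17, and every other listed constraint is also met.

Satisfiable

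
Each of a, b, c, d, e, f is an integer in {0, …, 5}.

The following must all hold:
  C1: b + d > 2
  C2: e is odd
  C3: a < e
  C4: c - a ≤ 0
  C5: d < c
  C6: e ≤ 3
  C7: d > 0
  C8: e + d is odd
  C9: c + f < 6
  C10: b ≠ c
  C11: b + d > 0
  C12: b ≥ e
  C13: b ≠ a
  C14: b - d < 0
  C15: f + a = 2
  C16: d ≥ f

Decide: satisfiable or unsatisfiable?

Constraints 3, 4, 5, 12, and 14 give e ≤ b, b < d, d < c, c ≤ a, a < e. Chaining: e ≤ b < d < c ≤ a < e, which forces e < e — impossible.

Unsatisfiable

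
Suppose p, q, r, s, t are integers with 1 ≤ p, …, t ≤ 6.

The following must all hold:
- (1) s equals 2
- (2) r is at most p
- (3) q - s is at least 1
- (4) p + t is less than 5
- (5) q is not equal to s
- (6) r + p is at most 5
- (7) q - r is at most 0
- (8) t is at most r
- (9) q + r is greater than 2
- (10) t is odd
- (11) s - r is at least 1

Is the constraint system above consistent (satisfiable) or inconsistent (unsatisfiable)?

Constraints 3, 7, and 11 give r − q ≥ 0, q − s ≥ 1, s − r ≥ 1.
Adding all 3 inequalities: the left sides telescope to 0, and the right sides sum to 0 + 1 + 1 = 2. So 0 ≥ 2, which is false.

Unsatisfiable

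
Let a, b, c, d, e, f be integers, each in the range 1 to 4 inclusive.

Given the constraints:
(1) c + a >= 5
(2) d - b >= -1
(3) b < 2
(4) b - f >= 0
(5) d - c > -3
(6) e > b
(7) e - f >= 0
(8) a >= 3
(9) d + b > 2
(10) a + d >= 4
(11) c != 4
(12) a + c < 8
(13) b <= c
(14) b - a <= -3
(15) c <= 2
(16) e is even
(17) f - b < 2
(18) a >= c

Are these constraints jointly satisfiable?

Try a = 4, b = 1, c = 2, d = 2, e = 2, f = 1.
Check constraint 1: c + a = 6; constraint 2: d - b = 1; constraint 4: b - f = 0. The remaining constraints are straightforward to verify.

Satisfiable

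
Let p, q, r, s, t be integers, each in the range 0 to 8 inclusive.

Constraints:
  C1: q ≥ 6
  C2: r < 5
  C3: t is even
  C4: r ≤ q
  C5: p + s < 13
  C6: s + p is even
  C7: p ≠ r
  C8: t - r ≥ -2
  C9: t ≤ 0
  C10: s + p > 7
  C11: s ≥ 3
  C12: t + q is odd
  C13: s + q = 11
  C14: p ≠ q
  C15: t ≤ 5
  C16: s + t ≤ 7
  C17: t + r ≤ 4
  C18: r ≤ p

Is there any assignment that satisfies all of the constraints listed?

The assignment p = 6, q = 7, r = 2, s = 4, t = 0 works:
  constraint 5 holds since p + s = 10.
  constraint 8 holds since t - r = -2.
  constraint 10 holds since s + p = 10.
The rest check out directly.

Satisfiable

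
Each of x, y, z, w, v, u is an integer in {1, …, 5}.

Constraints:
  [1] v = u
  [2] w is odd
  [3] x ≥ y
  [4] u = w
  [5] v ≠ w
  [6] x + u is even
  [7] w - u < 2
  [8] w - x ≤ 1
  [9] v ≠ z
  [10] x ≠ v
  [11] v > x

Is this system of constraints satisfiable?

From constraints 1 and 4, v = u = w, so v = w. But constraint 5 says v ≠ w. Contradiction.

Unsatisfiable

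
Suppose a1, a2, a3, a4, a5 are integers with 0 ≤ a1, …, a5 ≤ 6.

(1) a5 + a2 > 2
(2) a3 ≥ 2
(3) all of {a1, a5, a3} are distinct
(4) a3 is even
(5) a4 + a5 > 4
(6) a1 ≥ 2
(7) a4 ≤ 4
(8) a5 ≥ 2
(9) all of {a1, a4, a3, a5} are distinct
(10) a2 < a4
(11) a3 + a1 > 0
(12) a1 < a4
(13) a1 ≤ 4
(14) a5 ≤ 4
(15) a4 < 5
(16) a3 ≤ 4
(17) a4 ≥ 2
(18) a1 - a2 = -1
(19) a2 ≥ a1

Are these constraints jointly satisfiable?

Unsatisfiable

Constraints 2, 6, 7, 8, 13, 14, 16, and 17 confine each of a1, a4, a3, a5 to the 3 values {2, …, 4}.
Constraint 9 requires all 4 of them to be distinct, but only 3 values are available — impossible by the pigeonhole principle.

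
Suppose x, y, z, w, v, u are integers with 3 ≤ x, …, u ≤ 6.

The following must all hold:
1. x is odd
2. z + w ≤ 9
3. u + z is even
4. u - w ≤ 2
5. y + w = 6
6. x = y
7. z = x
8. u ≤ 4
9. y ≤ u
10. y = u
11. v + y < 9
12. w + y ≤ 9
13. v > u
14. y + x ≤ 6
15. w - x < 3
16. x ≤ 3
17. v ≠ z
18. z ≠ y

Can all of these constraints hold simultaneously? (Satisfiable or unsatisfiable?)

Unsatisfiable

From constraints 6 and 7, z = x = y, so z = y. But constraint 18 says z ≠ y. Contradiction.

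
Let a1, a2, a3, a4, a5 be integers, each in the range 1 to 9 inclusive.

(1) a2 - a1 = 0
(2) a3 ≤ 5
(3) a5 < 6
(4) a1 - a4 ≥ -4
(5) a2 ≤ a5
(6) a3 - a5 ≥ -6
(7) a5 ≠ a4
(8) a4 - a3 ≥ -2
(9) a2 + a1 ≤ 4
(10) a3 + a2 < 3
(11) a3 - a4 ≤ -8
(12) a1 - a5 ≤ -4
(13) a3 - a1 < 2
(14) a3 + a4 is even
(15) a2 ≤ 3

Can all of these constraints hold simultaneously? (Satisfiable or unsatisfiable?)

Unsatisfiable

Constraints 4, 6, 11, and 12 give a3 − a5 ≥ -6, a5 − a1 ≥ 4, a1 − a4 ≥ -4, a4 − a3 ≥ 8.
Adding all 4 inequalities: the left sides telescope to 0, and the right sides sum to (-6) + 4 + (-4) + 8 = 2. So 0 ≥ 2, which is false.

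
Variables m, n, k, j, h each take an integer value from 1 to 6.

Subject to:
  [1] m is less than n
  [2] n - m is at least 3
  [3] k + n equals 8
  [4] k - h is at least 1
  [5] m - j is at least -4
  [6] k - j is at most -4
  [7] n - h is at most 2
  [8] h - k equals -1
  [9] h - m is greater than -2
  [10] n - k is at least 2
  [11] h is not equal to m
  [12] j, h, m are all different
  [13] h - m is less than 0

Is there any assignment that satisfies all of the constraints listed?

Unsatisfiable

Constraints 2, 4, 5, 6, and 7 give h − n ≥ -2, n − m ≥ 3, m − j ≥ -4, j − k ≥ 4, k − h ≥ 1.
Adding all 5 inequalities: the left sides telescope to 0, and the right sides sum to (-2) + 3 + (-4) + 4 + 1 = 2. So 0 ≥ 2, which is false.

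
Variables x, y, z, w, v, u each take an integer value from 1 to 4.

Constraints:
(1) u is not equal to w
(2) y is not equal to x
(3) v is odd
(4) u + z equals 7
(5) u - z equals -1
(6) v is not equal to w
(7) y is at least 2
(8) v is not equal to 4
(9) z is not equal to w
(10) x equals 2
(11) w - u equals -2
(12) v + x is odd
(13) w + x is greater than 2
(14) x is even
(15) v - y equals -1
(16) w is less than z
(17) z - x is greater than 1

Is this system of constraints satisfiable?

Try x = 2, y = 4, z = 4, w = 1, v = 3, u = 3.
Check constraint 4: u + z = 7; constraint 5: u - z = -1. The remaining constraints are straightforward to verify.

Satisfiable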